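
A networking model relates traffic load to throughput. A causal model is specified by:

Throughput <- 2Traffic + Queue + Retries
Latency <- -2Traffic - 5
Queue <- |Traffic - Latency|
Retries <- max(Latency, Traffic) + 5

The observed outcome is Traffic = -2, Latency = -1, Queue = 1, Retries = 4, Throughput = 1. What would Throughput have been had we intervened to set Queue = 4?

4

do(Queue=4) replaces the equation Queue <- |Traffic - Latency| with the constant Queue = 4.
Latency = -2Traffic - 5  [with Traffic=-2]  = -1
Retries = max(Latency, Traffic) + 5  [with Latency=-1, Traffic=-2]  = 4
Throughput = 2Traffic + Queue + Retries  [with Traffic=-2, Queue=4, Retries=4]  = 4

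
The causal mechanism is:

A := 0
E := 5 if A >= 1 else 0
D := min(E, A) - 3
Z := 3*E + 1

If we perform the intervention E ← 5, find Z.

16

Under do(E=5), the mechanism E := 5 if A >= 1 else 0 is discarded; E is fixed at 5.
Z = 3*E + 1  [with E=5]  = 16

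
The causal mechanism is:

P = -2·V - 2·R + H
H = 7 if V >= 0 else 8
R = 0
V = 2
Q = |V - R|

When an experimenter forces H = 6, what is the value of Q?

2

Under do(H=6), the mechanism H = 7 if V >= 0 else 8 is discarded; H is fixed at 6.
Since Q is not a descendant of the intervened variable, it is unaffected.
Q = |V - R|  [with V=2, R=0]  = 2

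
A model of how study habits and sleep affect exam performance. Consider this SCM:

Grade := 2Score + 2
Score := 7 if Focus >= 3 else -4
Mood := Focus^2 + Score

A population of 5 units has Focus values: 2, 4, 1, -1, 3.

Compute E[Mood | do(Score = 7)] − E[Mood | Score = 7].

-6.3

The intervention sets Score=7 in all 5 units regardless of Focus. Recomputing Mood per unit gives 11, 23, 8, 8, 16; average 13.2.
E[Mood|Score=7] averages over only the 2 units with Score=7 (Focus = 4, 3): Mood = 23, 16, mean 19.5.
Difference = 13.2 − 19.5 = -6.3.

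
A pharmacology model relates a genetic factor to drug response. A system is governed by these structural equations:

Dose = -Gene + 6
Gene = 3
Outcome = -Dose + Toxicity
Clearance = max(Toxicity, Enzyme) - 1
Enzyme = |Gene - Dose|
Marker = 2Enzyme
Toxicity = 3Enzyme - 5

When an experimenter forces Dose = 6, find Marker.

Under do(Dose=6), the mechanism Dose = -Gene + 6 is discarded; Dose is fixed at 6.
Enzyme = |Gene - Dose|  [with Gene=3, Dose=6]  = 3
Marker = 2Enzyme  [with Enzyme=3]  = 6

6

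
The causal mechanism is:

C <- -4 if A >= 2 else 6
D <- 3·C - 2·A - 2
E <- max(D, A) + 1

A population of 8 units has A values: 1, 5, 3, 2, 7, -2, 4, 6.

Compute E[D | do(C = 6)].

9.5

Under do(C=6), C's equation is replaced by C=6 for every unit. Per-unit D: 14, 6, 10, 12, 2, 20, 8, 4. Mean = 9.5.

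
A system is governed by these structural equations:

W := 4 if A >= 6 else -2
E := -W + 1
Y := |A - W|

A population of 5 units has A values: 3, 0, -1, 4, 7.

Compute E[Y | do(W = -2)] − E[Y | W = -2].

do(W=-2) breaks W's dependence on A. With W=-2 fixed, Y across the units is 5, 2, 1, 6, 9, mean 4.6.
Conditioning on W=-2 selects the 4 unit(s) with A ∈ {3, 0, -1, 4}. Their Y values: 5, 2, 1, 6. Mean = 3.5.
Difference = 4.6 − 3.5 = 1.1.

1.1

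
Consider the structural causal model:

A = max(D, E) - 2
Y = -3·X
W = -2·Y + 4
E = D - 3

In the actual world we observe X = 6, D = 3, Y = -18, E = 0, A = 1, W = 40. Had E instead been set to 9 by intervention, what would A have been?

7

Intervening sets E = 9 and removes its equation (E = D - 3).
A = max(D, E) - 2  [with D=3, E=9]  = 7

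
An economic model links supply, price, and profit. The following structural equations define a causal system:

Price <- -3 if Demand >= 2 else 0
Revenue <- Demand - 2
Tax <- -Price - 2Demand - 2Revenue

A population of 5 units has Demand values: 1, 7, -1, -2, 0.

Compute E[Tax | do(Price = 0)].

do(Price=0) breaks Price's dependence on Demand. With Price=0 fixed, Tax across the units is 0, -24, 8, 12, 4, mean 0.

0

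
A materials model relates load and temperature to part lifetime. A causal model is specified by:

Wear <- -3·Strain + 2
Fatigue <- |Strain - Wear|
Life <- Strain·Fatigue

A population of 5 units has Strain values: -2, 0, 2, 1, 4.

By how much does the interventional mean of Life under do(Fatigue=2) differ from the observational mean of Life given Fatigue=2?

1

Under do(Fatigue=2), Fatigue's equation is replaced by Fatigue=2 for every unit. Per-unit Life: -4, 0, 4, 2, 8. Mean = 2.
E[Life|Fatigue=2] averages over only the 2 units with Fatigue=2 (Strain = 0, 1): Life = 0, 2, mean 1.
Difference = 2 − 1 = 1.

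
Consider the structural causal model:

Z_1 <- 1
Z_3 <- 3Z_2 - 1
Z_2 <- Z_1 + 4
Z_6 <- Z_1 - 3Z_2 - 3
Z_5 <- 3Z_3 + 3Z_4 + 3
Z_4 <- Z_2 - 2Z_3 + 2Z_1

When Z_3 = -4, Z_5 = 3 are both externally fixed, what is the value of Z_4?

The joint intervention fixes Z_3 = -4, Z_5 = 3, removing each variable's own equation.
Z_2 = Z_1 + 4  [with Z_1=1]  = 5
Z_4 = Z_2 - 2Z_3 + 2Z_1  [with Z_2=5, Z_3=-4, Z_1=1]  = 15

15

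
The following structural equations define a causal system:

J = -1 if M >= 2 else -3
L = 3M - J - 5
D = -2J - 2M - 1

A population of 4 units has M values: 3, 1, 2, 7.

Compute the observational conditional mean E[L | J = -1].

Observing J=-1 restricts to units where J's equation naturally yields -1: M ∈ {3, 2, 7}. In that subpopulation L = 5, 2, 17, mean 8.

8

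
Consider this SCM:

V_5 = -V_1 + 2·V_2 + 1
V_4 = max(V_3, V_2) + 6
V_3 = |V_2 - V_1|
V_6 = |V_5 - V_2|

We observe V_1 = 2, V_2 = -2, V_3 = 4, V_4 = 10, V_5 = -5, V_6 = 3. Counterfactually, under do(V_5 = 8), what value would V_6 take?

10

The intervention breaks the incoming arrows to V_5: V_5 = -V_1 + 2·V_2 + 1 no longer applies, and V_5 = 8.
V_6 = |V_5 - V_2|  [with V_5=8, V_2=-2]  = 10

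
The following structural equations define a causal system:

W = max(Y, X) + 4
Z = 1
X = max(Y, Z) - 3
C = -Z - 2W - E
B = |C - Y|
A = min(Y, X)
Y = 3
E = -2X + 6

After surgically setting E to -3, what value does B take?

15

do(E=-3) replaces the equation E = -2X + 6 with the constant E = -3.
X = max(Y, Z) - 3  [with Y=3, Z=1]  = 0
W = max(Y, X) + 4  [with Y=3, X=0]  = 7
C = -Z - 2W - E  [with Z=1, W=7, E=-3]  = -12
B = |C - Y|  [with C=-12, Y=3]  = 15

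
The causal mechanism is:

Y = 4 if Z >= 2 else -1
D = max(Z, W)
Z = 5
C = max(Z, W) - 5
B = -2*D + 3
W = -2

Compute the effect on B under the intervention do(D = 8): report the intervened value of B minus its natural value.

-6

The intervention breaks the incoming arrows to D: D = max(Z, W) no longer applies, and D = 8.
B = -2*D + 3  [with D=8]  = -13
Without intervention: D = max(Z, W)  [with Z=5, W=-2]  = 5; B = -2*D + 3  [with D=5]  = -7.
Change = -13 − (-7) = -6.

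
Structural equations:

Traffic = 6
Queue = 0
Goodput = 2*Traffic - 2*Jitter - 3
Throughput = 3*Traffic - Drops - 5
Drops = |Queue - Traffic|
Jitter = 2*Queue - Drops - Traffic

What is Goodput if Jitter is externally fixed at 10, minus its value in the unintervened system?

Under do(Jitter=10), the mechanism Jitter = 2*Queue - Drops - Traffic is discarded; Jitter is fixed at 10.
Goodput = 2*Traffic - 2*Jitter - 3  [with Traffic=6, Jitter=10]  = -11
Without intervention: Drops = |Queue - Traffic|  [with Queue=0, Traffic=6]  = 6; Jitter = 2*Queue - Drops - Traffic  [with Queue=0, Drops=6, Traffic=6]  = -12; Goodput = 2*Traffic - 2*Jitter - 3  [with Traffic=6, Jitter=-12]  = 33.
Change = -11 − 33 = -44.

-44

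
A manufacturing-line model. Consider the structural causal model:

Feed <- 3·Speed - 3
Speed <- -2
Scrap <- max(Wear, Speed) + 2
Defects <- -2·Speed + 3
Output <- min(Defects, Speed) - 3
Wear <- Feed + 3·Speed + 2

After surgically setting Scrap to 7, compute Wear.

do(Scrap=7) replaces the equation Scrap <- max(Wear, Speed) + 2 with the constant Scrap = 7.
Wear is not downstream of the intervention, so its value is determined by the original equations.
Feed = 3·Speed - 3  [with Speed=-2]  = -9
Wear = Feed + 3·Speed + 2  [with Feed=-9, Speed=-2]  = -13

-13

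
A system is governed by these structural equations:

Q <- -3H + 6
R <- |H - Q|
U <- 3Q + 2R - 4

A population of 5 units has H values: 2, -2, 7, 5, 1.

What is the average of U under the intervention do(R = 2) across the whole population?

-5.4

The intervention sets R=2 in all 5 units regardless of H. Recomputing U per unit gives 0, 36, -45, -27, 9; average -5.4.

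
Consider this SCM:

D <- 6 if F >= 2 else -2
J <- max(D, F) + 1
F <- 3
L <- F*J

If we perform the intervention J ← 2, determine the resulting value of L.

6

The intervention breaks the incoming arrows to J: J <- max(D, F) + 1 no longer applies, and J = 2.
L = F*J  [with F=3, J=2]  = 6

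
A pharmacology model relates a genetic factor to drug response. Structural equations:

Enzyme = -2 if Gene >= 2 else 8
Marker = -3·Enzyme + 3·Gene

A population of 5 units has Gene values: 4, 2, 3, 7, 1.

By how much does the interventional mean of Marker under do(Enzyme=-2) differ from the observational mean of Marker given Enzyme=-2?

-1.8

Every unit gets Enzyme=-2 under the intervention. Marker values become 18, 12, 15, 27, 9; E[Marker|do(Enzyme=-2)] = 16.2.
E[Marker|Enzyme=-2] averages over only the 4 units with Enzyme=-2 (Gene = 4, 2, 3, 7): Marker = 18, 12, 15, 27, mean 18.
Difference = 16.2 − 18 = -1.8.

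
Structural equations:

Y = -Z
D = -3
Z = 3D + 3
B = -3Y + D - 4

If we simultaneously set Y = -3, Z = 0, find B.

The joint intervention fixes Y = -3, Z = 0, removing each variable's own equation.
B = -3Y + D - 4  [with Y=-3, D=-3]  = 2

2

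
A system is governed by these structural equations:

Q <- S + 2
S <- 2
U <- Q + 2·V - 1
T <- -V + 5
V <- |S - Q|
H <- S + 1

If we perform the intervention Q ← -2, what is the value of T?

1

do(Q=-2) replaces the equation Q <- S + 2 with the constant Q = -2.
V = |S - Q|  [with S=2, Q=-2]  = 4
T = -V + 5  [with V=4]  = 1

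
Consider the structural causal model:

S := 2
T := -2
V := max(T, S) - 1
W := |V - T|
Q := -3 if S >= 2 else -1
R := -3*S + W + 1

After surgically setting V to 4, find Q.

-3

do(V=4) replaces the equation V := max(T, S) - 1 with the constant V = 4.
Q is not downstream of the intervention, so its value is determined by the original equations.
Q = -3 if S >= 2 else -1  [with S=2]  = -3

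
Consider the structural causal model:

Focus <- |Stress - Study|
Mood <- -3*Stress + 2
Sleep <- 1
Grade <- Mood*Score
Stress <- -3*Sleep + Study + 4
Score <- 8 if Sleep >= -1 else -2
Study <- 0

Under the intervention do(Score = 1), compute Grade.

-1

Under do(Score=1), the mechanism Score <- 8 if Sleep >= -1 else -2 is discarded; Score is fixed at 1.
Stress = -3*Sleep + Study + 4  [with Sleep=1, Study=0]  = 1
Mood = -3*Stress + 2  [with Stress=1]  = -1
Grade = Mood*Score  [with Mood=-1, Score=1]  = -1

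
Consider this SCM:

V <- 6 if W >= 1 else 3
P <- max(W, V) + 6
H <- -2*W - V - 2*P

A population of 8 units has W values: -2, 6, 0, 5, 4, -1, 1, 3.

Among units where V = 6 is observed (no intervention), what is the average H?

-37.6

Observing V=6 restricts to units where V's equation naturally yields 6: W ∈ {6, 5, 4, 1, 3}. In that subpopulation H = -42, -40, -38, -32, -36, mean -37.6.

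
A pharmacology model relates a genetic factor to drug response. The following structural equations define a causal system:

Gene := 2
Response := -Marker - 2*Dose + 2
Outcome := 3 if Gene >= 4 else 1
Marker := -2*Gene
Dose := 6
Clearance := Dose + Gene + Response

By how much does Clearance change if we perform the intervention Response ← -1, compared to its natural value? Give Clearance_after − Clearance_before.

Intervening sets Response = -1 and removes its equation (Response := -Marker - 2*Dose + 2).
Clearance = Dose + Gene + Response  [with Dose=6, Gene=2, Response=-1]  = 7
Without intervention: Marker = -2*Gene  [with Gene=2]  = -4; Response = -Marker - 2*Dose + 2  [with Marker=-4, Dose=6]  = -6; Clearance = Dose + Gene + Response  [with Dose=6, Gene=2, Response=-6]  = 2.
Change = 7 − 2 = 5.

5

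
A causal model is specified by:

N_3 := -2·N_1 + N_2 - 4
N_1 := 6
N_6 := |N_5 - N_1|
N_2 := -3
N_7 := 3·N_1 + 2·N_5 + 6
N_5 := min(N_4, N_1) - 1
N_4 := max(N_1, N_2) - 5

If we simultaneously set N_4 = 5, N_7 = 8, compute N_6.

2

The joint intervention fixes N_4 = 5, N_7 = 8, removing each variable's own equation.
N_5 = min(N_4, N_1) - 1  [with N_4=5, N_1=6]  = 4
N_6 = |N_5 - N_1|  [with N_5=4, N_1=6]  = 2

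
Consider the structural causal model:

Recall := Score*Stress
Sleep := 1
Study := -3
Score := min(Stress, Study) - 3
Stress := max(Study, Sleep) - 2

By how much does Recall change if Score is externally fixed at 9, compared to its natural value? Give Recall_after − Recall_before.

Intervening sets Score = 9 and removes its equation (Score := min(Stress, Study) - 3).
Stress = max(Study, Sleep) - 2  [with Study=-3, Sleep=1]  = -1
Recall = Score*Stress  [with Score=9, Stress=-1]  = -9
Without intervention: Stress = max(Study, Sleep) - 2  [with Study=-3, Sleep=1]  = -1; Score = min(Stress, Study) - 3  [with Stress=-1, Study=-3]  = -6; Recall = Score*Stress  [with Score=-6, Stress=-1]  = 6.
Change = -9 − 6 = -15.

-15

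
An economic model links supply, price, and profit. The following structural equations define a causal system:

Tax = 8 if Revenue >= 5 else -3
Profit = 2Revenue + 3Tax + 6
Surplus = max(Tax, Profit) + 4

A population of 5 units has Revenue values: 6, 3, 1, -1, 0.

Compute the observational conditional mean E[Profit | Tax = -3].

-1.5

Observing Tax=-3 restricts to units where Tax's equation naturally yields -3: Revenue ∈ {3, 1, -1, 0}. In that subpopulation Profit = 3, -1, -5, -3, mean -1.5.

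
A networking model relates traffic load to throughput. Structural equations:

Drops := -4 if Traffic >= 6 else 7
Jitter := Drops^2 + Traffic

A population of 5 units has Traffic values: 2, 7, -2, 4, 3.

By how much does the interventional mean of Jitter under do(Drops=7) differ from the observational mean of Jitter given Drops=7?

Every unit gets Drops=7 under the intervention. Jitter values become 51, 56, 47, 53, 52; E[Jitter|do(Drops=7)] = 51.8.
Conditioning on Drops=7 selects the 4 unit(s) with Traffic ∈ {2, -2, 4, 3}. Their Jitter values: 51, 47, 53, 52. Mean = 50.75.
Difference = 51.8 − 50.75 = 1.05.

1.05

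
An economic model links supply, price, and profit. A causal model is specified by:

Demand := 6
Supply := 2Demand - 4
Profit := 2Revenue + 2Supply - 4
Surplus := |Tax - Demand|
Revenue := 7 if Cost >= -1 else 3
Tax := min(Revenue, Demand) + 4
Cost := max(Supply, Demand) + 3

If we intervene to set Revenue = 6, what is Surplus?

4

The intervention breaks the incoming arrows to Revenue: Revenue := 7 if Cost >= -1 else 3 no longer applies, and Revenue = 6.
Tax = min(Revenue, Demand) + 4  [with Revenue=6, Demand=6]  = 10
Surplus = |Tax - Demand|  [with Tax=10, Demand=6]  = 4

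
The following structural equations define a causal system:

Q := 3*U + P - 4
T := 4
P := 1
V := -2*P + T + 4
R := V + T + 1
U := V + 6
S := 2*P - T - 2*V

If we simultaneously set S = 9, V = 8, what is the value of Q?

39

The joint intervention fixes S = 9, V = 8, removing each variable's own equation.
U = V + 6  [with V=8]  = 14
Q = 3*U + P - 4  [with U=14, P=1]  = 39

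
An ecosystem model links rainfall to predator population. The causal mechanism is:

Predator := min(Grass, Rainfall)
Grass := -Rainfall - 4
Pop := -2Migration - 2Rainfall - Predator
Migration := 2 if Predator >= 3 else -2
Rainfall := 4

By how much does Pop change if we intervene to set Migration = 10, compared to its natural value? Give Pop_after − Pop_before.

-24

Intervening sets Migration = 10 and removes its equation (Migration := 2 if Predator >= 3 else -2).
Grass = -Rainfall - 4  [with Rainfall=4]  = -8
Predator = min(Grass, Rainfall)  [with Grass=-8, Rainfall=4]  = -8
Pop = -2Migration - 2Rainfall - Predator  [with Migration=10, Rainfall=4, Predator=-8]  = -20
Without intervention: Grass = -Rainfall - 4  [with Rainfall=4]  = -8; Predator = min(Grass, Rainfall)  [with Grass=-8, Rainfall=4]  = -8; Migration = 2 if Predator >= 3 else -2  [with Predator=-8]  = -2; Pop = -2Migration - 2Rainfall - Predator  [with Migration=-2, Rainfall=4, Predator=-8]  = 4.
Change = -20 − 4 = -24.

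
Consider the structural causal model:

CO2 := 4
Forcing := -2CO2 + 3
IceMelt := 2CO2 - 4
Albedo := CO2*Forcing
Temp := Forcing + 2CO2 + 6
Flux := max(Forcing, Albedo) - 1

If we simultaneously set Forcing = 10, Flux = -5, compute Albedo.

Setting Forcing = 10, Flux = -5 by intervention discards those variables' equations.
Albedo = CO2*Forcing  [with CO2=4, Forcing=10]  = 40

40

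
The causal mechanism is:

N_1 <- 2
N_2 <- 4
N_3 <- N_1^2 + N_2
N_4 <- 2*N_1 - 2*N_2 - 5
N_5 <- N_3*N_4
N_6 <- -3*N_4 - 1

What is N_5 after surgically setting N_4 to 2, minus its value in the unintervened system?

88

Intervening sets N_4 = 2 and removes its equation (N_4 <- 2*N_1 - 2*N_2 - 5).
N_3 = N_1^2 + N_2  [with N_1=2, N_2=4]  = 8
N_5 = N_3*N_4  [with N_3=8, N_4=2]  = 16
Without intervention: N_3 = N_1^2 + N_2  [with N_1=2, N_2=4]  = 8; N_4 = 2*N_1 - 2*N_2 - 5  [with N_1=2, N_2=4]  = -9; N_5 = N_3*N_4  [with N_3=8, N_4=-9]  = -72.
Change = 16 − (-72) = 88.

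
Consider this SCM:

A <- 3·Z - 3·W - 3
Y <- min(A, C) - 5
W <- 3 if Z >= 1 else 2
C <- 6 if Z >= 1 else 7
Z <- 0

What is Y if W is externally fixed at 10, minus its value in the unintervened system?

do(W=10) replaces the equation W <- 3 if Z >= 1 else 2 with the constant W = 10.
A = 3·Z - 3·W - 3  [with Z=0, W=10]  = -33
C = 6 if Z >= 1 else 7  [with Z=0]  = 7
Y = min(A, C) - 5  [with A=-33, C=7]  = -38
Without intervention: W = 3 if Z >= 1 else 2  [with Z=0]  = 2; A = 3·Z - 3·W - 3  [with Z=0, W=2]  = -9; C = 6 if Z >= 1 else 7  [with Z=0]  = 7; Y = min(A, C) - 5  [with A=-9, C=7]  = -14.
Change = -38 − (-14) = -24.

-24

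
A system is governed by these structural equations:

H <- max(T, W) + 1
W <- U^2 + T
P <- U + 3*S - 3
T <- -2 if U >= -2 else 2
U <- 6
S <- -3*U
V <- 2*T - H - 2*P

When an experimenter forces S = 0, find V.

Under do(S=0), the mechanism S <- -3*U is discarded; S is fixed at 0.
T = -2 if U >= -2 else 2  [with U=6]  = -2
W = U^2 + T  [with U=6, T=-2]  = 34
H = max(T, W) + 1  [with T=-2, W=34]  = 35
P = U + 3*S - 3  [with U=6, S=0]  = 3
V = 2*T - H - 2*P  [with T=-2, H=35, P=3]  = -45

-45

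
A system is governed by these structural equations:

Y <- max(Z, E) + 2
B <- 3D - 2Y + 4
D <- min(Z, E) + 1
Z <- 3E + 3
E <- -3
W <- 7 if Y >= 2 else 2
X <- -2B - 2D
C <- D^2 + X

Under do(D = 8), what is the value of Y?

The intervention breaks the incoming arrows to D: D <- min(Z, E) + 1 no longer applies, and D = 8.
Y is not downstream of the intervention, so its value is determined by the original equations.
Z = 3E + 3  [with E=-3]  = -6
Y = max(Z, E) + 2  [with Z=-6, E=-3]  = -1

-1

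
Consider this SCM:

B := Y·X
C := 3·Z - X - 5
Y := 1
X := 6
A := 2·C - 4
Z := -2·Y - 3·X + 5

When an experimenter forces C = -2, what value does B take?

Intervening sets C = -2 and removes its equation (C := 3·Z - X - 5).
No directed path runs from C to B, so B keeps its natural value.
B = Y·X  [with Y=1, X=6]  = 6

6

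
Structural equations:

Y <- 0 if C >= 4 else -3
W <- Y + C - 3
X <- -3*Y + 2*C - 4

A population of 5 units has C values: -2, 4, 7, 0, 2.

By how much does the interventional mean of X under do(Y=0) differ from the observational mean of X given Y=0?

-6.6

Under do(Y=0), Y's equation is replaced by Y=0 for every unit. Per-unit X: -8, 4, 10, -4, 0. Mean = 0.4.
Conditioning on Y=0 selects the 2 unit(s) with C ∈ {4, 7}. Their X values: 4, 10. Mean = 7.
Difference = 0.4 − 7 = -6.6.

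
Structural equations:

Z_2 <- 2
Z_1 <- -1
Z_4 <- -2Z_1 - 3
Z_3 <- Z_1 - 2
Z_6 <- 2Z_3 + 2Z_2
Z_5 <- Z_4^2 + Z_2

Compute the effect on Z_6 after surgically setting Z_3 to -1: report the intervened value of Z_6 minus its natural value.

4

The intervention breaks the incoming arrows to Z_3: Z_3 <- Z_1 - 2 no longer applies, and Z_3 = -1.
Z_6 = 2Z_3 + 2Z_2  [with Z_3=-1, Z_2=2]  = 2
Without intervention: Z_3 = Z_1 - 2  [with Z_1=-1]  = -3; Z_6 = 2Z_3 + 2Z_2  [with Z_3=-3, Z_2=2]  = -2.
Change = 2 − (-2) = 4.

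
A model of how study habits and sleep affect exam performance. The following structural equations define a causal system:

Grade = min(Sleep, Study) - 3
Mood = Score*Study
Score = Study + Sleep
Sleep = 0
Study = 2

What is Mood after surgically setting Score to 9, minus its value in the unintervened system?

The intervention breaks the incoming arrows to Score: Score = Study + Sleep no longer applies, and Score = 9.
Mood = Score*Study  [with Score=9, Study=2]  = 18
Without intervention: Score = Study + Sleep  [with Study=2, Sleep=0]  = 2; Mood = Score*Study  [with Score=2, Study=2]  = 4.
Change = 18 − 4 = 14.

14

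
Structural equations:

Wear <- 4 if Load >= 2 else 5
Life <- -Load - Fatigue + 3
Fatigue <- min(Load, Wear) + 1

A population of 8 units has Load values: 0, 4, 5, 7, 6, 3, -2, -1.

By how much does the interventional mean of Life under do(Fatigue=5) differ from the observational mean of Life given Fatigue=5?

2.75

Every unit gets Fatigue=5 under the intervention. Life values become -2, -6, -7, -9, -8, -5, 0, -1; E[Life|do(Fatigue=5)] = -4.75.
E[Life|Fatigue=5] averages over only the 4 units with Fatigue=5 (Load = 4, 5, 7, 6): Life = -6, -7, -9, -8, mean -7.5.
Difference = -4.75 − (-7.5) = 2.75.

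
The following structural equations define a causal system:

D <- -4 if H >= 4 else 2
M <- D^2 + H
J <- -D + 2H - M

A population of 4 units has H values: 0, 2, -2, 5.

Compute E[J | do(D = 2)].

do(D=2) breaks D's dependence on H. With D=2 fixed, J across the units is -6, -4, -8, -1, mean -4.75.

-4.75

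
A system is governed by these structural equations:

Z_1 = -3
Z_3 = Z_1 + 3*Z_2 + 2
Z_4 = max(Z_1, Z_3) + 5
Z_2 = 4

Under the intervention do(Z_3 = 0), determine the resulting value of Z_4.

5

The intervention breaks the incoming arrows to Z_3: Z_3 = Z_1 + 3*Z_2 + 2 no longer applies, and Z_3 = 0.
Z_4 = max(Z_1, Z_3) + 5  [with Z_1=-3, Z_3=0]  = 5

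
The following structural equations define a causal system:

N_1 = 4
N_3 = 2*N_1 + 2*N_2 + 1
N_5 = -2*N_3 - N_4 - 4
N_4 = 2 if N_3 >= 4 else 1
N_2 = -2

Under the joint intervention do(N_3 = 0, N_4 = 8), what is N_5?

Setting N_3 = 0, N_4 = 8 by intervention discards those variables' equations.
N_5 = -2*N_3 - N_4 - 4  [with N_3=0, N_4=8]  = -12

-12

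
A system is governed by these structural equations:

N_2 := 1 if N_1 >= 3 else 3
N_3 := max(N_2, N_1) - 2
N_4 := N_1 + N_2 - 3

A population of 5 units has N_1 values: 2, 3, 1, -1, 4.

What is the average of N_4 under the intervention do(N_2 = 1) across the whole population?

do(N_2=1) breaks N_2's dependence on N_1. With N_2=1 fixed, N_4 across the units is 0, 1, -1, -3, 2, mean -0.2.

-0.2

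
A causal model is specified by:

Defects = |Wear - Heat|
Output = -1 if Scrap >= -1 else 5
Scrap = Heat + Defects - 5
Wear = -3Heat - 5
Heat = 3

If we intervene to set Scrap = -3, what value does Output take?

Intervening sets Scrap = -3 and removes its equation (Scrap = Heat + Defects - 5).
Output = -1 if Scrap >= -1 else 5  [with Scrap=-3]  = 5

5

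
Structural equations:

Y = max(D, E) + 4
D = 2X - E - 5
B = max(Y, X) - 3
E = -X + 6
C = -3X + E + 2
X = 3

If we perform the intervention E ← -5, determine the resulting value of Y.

10

Under do(E=-5), the mechanism E = -X + 6 is discarded; E is fixed at -5.
D = 2X - E - 5  [with X=3, E=-5]  = 6
Y = max(D, E) + 4  [with D=6, E=-5]  = 10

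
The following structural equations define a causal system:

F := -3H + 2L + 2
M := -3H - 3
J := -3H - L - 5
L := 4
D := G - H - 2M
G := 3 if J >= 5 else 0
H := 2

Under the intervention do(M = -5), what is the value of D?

8

Under do(M=-5), the mechanism M := -3H - 3 is discarded; M is fixed at -5.
J = -3H - L - 5  [with H=2, L=4]  = -15
G = 3 if J >= 5 else 0  [with J=-15]  = 0
D = G - H - 2M  [with G=0, H=2, M=-5]  = 8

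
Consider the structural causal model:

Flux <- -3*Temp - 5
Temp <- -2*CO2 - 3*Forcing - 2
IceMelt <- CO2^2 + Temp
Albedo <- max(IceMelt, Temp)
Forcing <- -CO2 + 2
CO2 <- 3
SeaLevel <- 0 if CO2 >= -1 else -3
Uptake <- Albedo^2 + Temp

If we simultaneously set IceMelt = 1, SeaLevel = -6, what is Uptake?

Under do(IceMelt = 1, SeaLevel = -6), each intervened variable's structural equation is replaced by its fixed value.
Forcing = -CO2 + 2  [with CO2=3]  = -1
Temp = -2*CO2 - 3*Forcing - 2  [with CO2=3, Forcing=-1]  = -5
Albedo = max(IceMelt, Temp)  [with IceMelt=1, Temp=-5]  = 1
Uptake = Albedo^2 + Temp  [with Albedo=1, Temp=-5]  = -4

-4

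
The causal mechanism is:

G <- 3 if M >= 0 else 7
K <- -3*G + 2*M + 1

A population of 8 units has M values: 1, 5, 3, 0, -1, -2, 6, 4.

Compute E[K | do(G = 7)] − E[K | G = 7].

The intervention sets G=7 in all 8 units regardless of M. Recomputing K per unit gives -18, -10, -14, -20, -22, -24, -8, -12; average -16.
Observing G=7 restricts to units where G's equation naturally yields 7: M ∈ {-1, -2}. In that subpopulation K = -22, -24, mean -23.
Difference = -16 − (-23) = 7.

7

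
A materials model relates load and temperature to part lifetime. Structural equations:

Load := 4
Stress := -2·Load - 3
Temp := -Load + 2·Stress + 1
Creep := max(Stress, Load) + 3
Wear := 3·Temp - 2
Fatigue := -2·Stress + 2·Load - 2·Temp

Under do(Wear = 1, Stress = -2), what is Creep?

Setting Wear = 1, Stress = -2 by intervention discards those variables' equations.
Creep = max(Stress, Load) + 3  [with Stress=-2, Load=4]  = 7

7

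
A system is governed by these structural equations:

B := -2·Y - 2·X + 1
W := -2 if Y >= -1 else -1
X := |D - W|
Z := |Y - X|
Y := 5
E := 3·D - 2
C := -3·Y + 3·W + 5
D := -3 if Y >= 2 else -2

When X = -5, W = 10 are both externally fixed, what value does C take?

20

The joint intervention fixes X = -5, W = 10, removing each variable's own equation.
C = -3·Y + 3·W + 5  [with Y=5, W=10]  = 20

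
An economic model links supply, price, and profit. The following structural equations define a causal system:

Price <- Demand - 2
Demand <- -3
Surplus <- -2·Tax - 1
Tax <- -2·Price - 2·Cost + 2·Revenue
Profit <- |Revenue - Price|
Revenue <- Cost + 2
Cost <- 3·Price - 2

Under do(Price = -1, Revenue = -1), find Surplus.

-21

Setting Price = -1, Revenue = -1 by intervention discards those variables' equations.
Cost = 3·Price - 2  [with Price=-1]  = -5
Tax = -2·Price - 2·Cost + 2·Revenue  [with Price=-1, Cost=-5, Revenue=-1]  = 10
Surplus = -2·Tax - 1  [with Tax=10]  = -21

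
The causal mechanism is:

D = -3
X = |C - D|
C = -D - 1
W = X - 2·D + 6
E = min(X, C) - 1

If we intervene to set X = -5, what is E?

do(X=-5) replaces the equation X = |C - D| with the constant X = -5.
C = -D - 1  [with D=-3]  = 2
E = min(X, C) - 1  [with X=-5, C=2]  = -6

-6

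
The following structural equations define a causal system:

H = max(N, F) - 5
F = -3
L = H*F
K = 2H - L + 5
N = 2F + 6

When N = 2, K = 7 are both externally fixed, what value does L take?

9

The joint intervention fixes N = 2, K = 7, removing each variable's own equation.
H = max(N, F) - 5  [with N=2, F=-3]  = -3
L = H*F  [with H=-3, F=-3]  = 9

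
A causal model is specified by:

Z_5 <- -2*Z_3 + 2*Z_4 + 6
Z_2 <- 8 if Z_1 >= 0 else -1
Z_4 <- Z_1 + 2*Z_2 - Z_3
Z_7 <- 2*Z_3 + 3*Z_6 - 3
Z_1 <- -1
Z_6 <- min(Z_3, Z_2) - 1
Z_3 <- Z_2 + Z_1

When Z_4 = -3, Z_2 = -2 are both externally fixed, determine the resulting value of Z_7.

-21

Under do(Z_4 = -3, Z_2 = -2), each intervened variable's structural equation is replaced by its fixed value.
Z_3 = Z_2 + Z_1  [with Z_2=-2, Z_1=-1]  = -3
Z_6 = min(Z_3, Z_2) - 1  [with Z_3=-3, Z_2=-2]  = -4
Z_7 = 2*Z_3 + 3*Z_6 - 3  [with Z_3=-3, Z_6=-4]  = -21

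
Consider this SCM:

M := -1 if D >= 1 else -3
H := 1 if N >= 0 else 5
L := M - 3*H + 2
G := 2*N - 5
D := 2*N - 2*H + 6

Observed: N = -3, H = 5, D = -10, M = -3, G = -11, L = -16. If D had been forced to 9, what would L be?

The intervention breaks the incoming arrows to D: D := 2*N - 2*H + 6 no longer applies, and D = 9.
H = 1 if N >= 0 else 5  [with N=-3]  = 5
M = -1 if D >= 1 else -3  [with D=9]  = -1
L = M - 3*H + 2  [with M=-1, H=5]  = -14

-14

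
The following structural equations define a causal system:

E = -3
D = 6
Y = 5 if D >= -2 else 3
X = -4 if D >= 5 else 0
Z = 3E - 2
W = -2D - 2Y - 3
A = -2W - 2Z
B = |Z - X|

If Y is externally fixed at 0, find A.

52

The intervention breaks the incoming arrows to Y: Y = 5 if D >= -2 else 3 no longer applies, and Y = 0.
Z = 3E - 2  [with E=-3]  = -11
W = -2D - 2Y - 3  [with D=6, Y=0]  = -15
A = -2W - 2Z  [with W=-15, Z=-11]  = 52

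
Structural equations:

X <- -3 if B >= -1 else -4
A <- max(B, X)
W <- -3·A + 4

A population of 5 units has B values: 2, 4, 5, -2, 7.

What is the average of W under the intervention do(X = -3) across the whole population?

Under do(X=-3), X's equation is replaced by X=-3 for every unit. Per-unit W: -2, -8, -11, 10, -17. Mean = -5.6.

-5.6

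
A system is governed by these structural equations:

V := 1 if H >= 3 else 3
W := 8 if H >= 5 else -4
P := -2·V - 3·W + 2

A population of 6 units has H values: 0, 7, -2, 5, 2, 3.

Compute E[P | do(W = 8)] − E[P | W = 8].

do(W=8) breaks W's dependence on H. With W=8 fixed, P across the units is -28, -24, -28, -24, -28, -24, mean -26.
Conditioning on W=8 selects the 2 unit(s) with H ∈ {7, 5}. Their P values: -24, -24. Mean = -24.
Difference = -26 − (-24) = -2.

-2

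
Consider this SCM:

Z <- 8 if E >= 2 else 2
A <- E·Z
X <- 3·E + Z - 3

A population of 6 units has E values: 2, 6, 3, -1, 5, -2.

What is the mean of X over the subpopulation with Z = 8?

17

Conditioning on Z=8 selects the 4 unit(s) with E ∈ {2, 6, 3, 5}. Their X values: 11, 23, 14, 20. Mean = 17.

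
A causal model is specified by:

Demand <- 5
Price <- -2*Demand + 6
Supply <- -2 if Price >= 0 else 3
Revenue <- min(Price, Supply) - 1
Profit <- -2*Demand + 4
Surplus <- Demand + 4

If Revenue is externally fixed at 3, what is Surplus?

Under do(Revenue=3), the mechanism Revenue <- min(Price, Supply) - 1 is discarded; Revenue is fixed at 3.
Since Surplus is not a descendant of the intervened variable, it is unaffected.
Surplus = Demand + 4  [with Demand=5]  = 9

9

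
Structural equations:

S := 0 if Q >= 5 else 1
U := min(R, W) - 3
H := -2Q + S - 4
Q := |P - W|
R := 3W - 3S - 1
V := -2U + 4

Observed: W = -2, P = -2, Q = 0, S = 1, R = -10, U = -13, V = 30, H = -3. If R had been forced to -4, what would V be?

Under do(R=-4), the mechanism R := 3W - 3S - 1 is discarded; R is fixed at -4.
U = min(R, W) - 3  [with R=-4, W=-2]  = -7
V = -2U + 4  [with U=-7]  = 18

18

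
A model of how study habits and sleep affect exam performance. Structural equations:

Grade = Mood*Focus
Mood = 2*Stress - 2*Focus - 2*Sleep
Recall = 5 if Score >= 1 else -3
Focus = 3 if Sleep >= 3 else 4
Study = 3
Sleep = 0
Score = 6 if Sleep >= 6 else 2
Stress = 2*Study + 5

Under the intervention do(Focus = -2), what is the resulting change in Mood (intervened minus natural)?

Under do(Focus=-2), the mechanism Focus = 3 if Sleep >= 3 else 4 is discarded; Focus is fixed at -2.
Stress = 2*Study + 5  [with Study=3]  = 11
Mood = 2*Stress - 2*Focus - 2*Sleep  [with Stress=11, Focus=-2, Sleep=0]  = 26
Without intervention: Stress = 2*Study + 5  [with Study=3]  = 11; Focus = 3 if Sleep >= 3 else 4  [with Sleep=0]  = 4; Mood = 2*Stress - 2*Focus - 2*Sleep  [with Stress=11, Focus=4, Sleep=0]  = 14.
Change = 26 − 14 = 12.

12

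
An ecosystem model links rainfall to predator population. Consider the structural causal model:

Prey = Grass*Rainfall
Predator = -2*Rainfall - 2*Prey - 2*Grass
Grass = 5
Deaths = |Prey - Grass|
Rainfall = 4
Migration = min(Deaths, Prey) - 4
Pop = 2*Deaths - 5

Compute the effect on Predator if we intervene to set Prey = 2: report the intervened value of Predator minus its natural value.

36

The intervention breaks the incoming arrows to Prey: Prey = Grass*Rainfall no longer applies, and Prey = 2.
Predator = -2*Rainfall - 2*Prey - 2*Grass  [with Rainfall=4, Prey=2, Grass=5]  = -22
Without intervention: Prey = Grass*Rainfall  [with Grass=5, Rainfall=4]  = 20; Predator = -2*Rainfall - 2*Prey - 2*Grass  [with Rainfall=4, Prey=20, Grass=5]  = -58.
Change = -22 − (-58) = 36.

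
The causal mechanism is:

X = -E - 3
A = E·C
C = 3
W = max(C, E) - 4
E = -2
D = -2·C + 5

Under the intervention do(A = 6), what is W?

do(A=6) replaces the equation A = E·C with the constant A = 6.
W is not downstream of the intervention, so its value is determined by the original equations.
W = max(C, E) - 4  [with C=3, E=-2]  = -1

-1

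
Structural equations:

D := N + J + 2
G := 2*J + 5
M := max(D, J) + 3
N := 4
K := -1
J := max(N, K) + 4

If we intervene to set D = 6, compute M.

The intervention breaks the incoming arrows to D: D := N + J + 2 no longer applies, and D = 6.
J = max(N, K) + 4  [with N=4, K=-1]  = 8
M = max(D, J) + 3  [with D=6, J=8]  = 11

11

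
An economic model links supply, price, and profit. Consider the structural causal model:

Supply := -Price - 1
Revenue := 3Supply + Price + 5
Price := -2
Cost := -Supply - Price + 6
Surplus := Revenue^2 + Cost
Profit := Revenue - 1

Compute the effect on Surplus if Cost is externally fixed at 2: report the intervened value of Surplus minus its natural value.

-5

The intervention breaks the incoming arrows to Cost: Cost := -Supply - Price + 6 no longer applies, and Cost = 2.
Supply = -Price - 1  [with Price=-2]  = 1
Revenue = 3Supply + Price + 5  [with Supply=1, Price=-2]  = 6
Surplus = Revenue^2 + Cost  [with Revenue=6, Cost=2]  = 38
Without intervention: Supply = -Price - 1  [with Price=-2]  = 1; Cost = -Supply - Price + 6  [with Supply=1, Price=-2]  = 7; Revenue = 3Supply + Price + 5  [with Supply=1, Price=-2]  = 6; Surplus = Revenue^2 + Cost  [with Revenue=6, Cost=7]  = 43.
Change = 38 − 43 = -5.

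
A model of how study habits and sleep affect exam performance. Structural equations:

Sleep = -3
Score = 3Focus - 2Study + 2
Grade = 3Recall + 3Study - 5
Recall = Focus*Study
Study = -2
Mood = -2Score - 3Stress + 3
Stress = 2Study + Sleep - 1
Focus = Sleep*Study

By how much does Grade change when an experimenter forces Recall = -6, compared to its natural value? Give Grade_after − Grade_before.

do(Recall=-6) replaces the equation Recall = Focus*Study with the constant Recall = -6.
Grade = 3Recall + 3Study - 5  [with Recall=-6, Study=-2]  = -29
Without intervention: Focus = Sleep*Study  [with Sleep=-3, Study=-2]  = 6; Recall = Focus*Study  [with Focus=6, Study=-2]  = -12; Grade = 3Recall + 3Study - 5  [with Recall=-12, Study=-2]  = -47.
Change = -29 − (-47) = 18.

18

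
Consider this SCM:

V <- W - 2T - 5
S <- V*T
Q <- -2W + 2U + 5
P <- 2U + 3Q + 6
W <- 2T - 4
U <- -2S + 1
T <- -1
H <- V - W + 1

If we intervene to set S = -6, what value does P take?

do(S=-6) replaces the equation S <- V*T with the constant S = -6.
W = 2T - 4  [with T=-1]  = -6
U = -2S + 1  [with S=-6]  = 13
Q = -2W + 2U + 5  [with W=-6, U=13]  = 43
P = 2U + 3Q + 6  [with U=13, Q=43]  = 161

161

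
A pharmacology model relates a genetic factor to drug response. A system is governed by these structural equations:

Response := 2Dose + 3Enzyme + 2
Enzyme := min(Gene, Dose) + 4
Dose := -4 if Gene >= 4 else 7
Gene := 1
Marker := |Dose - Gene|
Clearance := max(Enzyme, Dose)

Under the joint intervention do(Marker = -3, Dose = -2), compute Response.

The joint intervention fixes Marker = -3, Dose = -2, removing each variable's own equation.
Enzyme = min(Gene, Dose) + 4  [with Gene=1, Dose=-2]  = 2
Response = 2Dose + 3Enzyme + 2  [with Dose=-2, Enzyme=2]  = 4

4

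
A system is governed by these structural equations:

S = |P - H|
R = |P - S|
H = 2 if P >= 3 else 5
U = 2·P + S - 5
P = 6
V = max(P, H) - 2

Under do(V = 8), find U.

The intervention breaks the incoming arrows to V: V = max(P, H) - 2 no longer applies, and V = 8.
Since U is not a descendant of the intervened variable, it is unaffected.
H = 2 if P >= 3 else 5  [with P=6]  = 2
S = |P - H|  [with P=6, H=2]  = 4
U = 2·P + S - 5  [with P=6, S=4]  = 11

11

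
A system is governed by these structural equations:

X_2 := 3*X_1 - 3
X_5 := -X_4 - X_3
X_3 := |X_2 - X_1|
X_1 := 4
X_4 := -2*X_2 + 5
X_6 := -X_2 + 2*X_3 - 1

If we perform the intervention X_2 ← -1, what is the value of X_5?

do(X_2=-1) replaces the equation X_2 := 3*X_1 - 3 with the constant X_2 = -1.
X_3 = |X_2 - X_1|  [with X_2=-1, X_1=4]  = 5
X_4 = -2*X_2 + 5  [with X_2=-1]  = 7
X_5 = -X_4 - X_3  [with X_4=7, X_3=5]  = -12

-12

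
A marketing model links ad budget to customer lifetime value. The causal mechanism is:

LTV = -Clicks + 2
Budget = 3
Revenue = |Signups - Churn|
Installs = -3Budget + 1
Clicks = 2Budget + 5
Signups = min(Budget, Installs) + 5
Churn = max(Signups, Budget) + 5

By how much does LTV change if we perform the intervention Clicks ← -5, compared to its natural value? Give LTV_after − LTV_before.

16

Under do(Clicks=-5), the mechanism Clicks = 2Budget + 5 is discarded; Clicks is fixed at -5.
LTV = -Clicks + 2  [with Clicks=-5]  = 7
Without intervention: Clicks = 2Budget + 5  [with Budget=3]  = 11; LTV = -Clicks + 2  [with Clicks=11]  = -9.
Change = 7 − (-9) = 16.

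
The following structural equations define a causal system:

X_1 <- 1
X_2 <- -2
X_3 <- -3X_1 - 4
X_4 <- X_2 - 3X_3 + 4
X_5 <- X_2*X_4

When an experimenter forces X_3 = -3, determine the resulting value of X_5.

do(X_3=-3) replaces the equation X_3 <- -3X_1 - 4 with the constant X_3 = -3.
X_4 = X_2 - 3X_3 + 4  [with X_2=-2, X_3=-3]  = 11
X_5 = X_2*X_4  [with X_2=-2, X_4=11]  = -22

-22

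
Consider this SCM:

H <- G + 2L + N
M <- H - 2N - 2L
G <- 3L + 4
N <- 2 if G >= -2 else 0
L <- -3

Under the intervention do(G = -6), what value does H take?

-12

Under do(G=-6), the mechanism G <- 3L + 4 is discarded; G is fixed at -6.
N = 2 if G >= -2 else 0  [with G=-6]  = 0
H = G + 2L + N  [with G=-6, L=-3, N=0]  = -12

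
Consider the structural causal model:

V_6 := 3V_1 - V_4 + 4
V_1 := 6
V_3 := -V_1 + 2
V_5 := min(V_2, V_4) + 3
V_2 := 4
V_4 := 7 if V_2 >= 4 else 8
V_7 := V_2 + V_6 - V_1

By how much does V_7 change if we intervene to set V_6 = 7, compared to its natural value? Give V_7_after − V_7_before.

-8

Intervening sets V_6 = 7 and removes its equation (V_6 := 3V_1 - V_4 + 4).
V_7 = V_2 + V_6 - V_1  [with V_2=4, V_6=7, V_1=6]  = 5
Without intervention: V_4 = 7 if V_2 >= 4 else 8  [with V_2=4]  = 7; V_6 = 3V_1 - V_4 + 4  [with V_1=6, V_4=7]  = 15; V_7 = V_2 + V_6 - V_1  [with V_2=4, V_6=15, V_1=6]  = 13.
Change = 5 − 13 = -8.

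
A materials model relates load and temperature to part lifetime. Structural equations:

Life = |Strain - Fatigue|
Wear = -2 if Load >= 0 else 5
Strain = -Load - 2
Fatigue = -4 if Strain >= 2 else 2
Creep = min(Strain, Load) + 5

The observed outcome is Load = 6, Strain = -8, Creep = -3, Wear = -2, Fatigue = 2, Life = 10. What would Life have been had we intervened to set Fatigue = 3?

The intervention breaks the incoming arrows to Fatigue: Fatigue = -4 if Strain >= 2 else 2 no longer applies, and Fatigue = 3.
Strain = -Load - 2  [with Load=6]  = -8
Life = |Strain - Fatigue|  [with Strain=-8, Fatigue=3]  = 11

11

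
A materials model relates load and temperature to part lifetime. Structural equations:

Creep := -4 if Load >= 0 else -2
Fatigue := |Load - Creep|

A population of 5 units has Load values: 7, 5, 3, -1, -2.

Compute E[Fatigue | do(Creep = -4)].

6.4

do(Creep=-4) breaks Creep's dependence on Load. With Creep=-4 fixed, Fatigue across the units is 11, 9, 7, 3, 2, mean 6.4.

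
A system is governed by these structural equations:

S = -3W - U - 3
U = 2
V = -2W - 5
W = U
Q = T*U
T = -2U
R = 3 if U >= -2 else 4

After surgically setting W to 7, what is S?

The intervention breaks the incoming arrows to W: W = U no longer applies, and W = 7.
S = -3W - U - 3  [with W=7, U=2]  = -26

-26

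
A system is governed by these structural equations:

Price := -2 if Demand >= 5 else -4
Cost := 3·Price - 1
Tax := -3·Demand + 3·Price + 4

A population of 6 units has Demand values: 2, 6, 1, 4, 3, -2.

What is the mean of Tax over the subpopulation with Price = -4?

Conditioning on Price=-4 selects the 5 unit(s) with Demand ∈ {2, 1, 4, 3, -2}. Their Tax values: -14, -11, -20, -17, -2. Mean = -12.8.

-12.8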